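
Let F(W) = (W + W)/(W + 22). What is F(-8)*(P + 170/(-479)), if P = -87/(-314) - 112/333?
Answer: 82975612/175298193 ≈ 0.47334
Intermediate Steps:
P = -6197/104562 (P = -87*(-1/314) - 112*1/333 = 87/314 - 112/333 = -6197/104562 ≈ -0.059266)
F(W) = 2*W/(22 + W) (F(W) = (2*W)/(22 + W) = 2*W/(22 + W))
F(-8)*(P + 170/(-479)) = (2*(-8)/(22 - 8))*(-6197/104562 + 170/(-479)) = (2*(-8)/14)*(-6197/104562 + 170*(-1/479)) = (2*(-8)*(1/14))*(-6197/104562 - 170/479) = -8/7*(-20743903/50085198) = 82975612/175298193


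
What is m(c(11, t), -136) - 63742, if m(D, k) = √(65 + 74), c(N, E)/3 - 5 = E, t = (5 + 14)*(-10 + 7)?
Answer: -63742 + √139 ≈ -63730.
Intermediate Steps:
t = -57 (t = 19*(-3) = -57)
c(N, E) = 15 + 3*E
m(D, k) = √139
m(c(11, t), -136) - 63742 = √139 - 63742 = -63742 + √139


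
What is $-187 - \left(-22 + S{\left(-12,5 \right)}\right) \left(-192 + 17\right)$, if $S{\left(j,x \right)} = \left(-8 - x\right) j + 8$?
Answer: $24663$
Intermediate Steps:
$S{\left(j,x \right)} = 8 + j \left(-8 - x\right)$ ($S{\left(j,x \right)} = j \left(-8 - x\right) + 8 = 8 + j \left(-8 - x\right)$)
$-187 - \left(-22 + S{\left(-12,5 \right)}\right) \left(-192 + 17\right) = -187 - \left(-22 - \left(-104 - 60\right)\right) \left(-192 + 17\right) = -187 - \left(-22 + \left(8 + 96 + 60\right)\right) \left(-175\right) = -187 - \left(-22 + 164\right) \left(-175\right) = -187 - 142 \left(-175\right) = -187 - -24850 = -187 + 24850 = 24663$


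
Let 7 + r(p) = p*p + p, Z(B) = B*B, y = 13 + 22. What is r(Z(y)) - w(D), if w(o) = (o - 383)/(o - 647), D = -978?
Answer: 2440493514/1625 ≈ 1.5018e+6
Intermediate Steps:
y = 35
Z(B) = B²
r(p) = -7 + p + p² (r(p) = -7 + (p*p + p) = -7 + (p² + p) = -7 + (p + p²) = -7 + p + p²)
w(o) = (-383 + o)/(-647 + o)
r(Z(y)) - w(D) = (-7 + 35² + (35²)²) - (-383 - 978)/(-647 - 978) = (-7 + 1225 + 1225²) - (-1361)/(-1625) = (-7 + 1225 + 1500625) - (-1)*(-1361)/1625 = 1501843 - 1*1361/1625 = 1501843 - 1361/1625 = 2440493514/1625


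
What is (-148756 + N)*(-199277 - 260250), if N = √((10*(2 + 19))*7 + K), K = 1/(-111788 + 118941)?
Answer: 68357398412 - 459527*√75213158383/7153 ≈ 6.8340e+10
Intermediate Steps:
K = 1/7153 ≈ 0.00013980
N = √75213158383/7153 (N = √((10*(2 + 19))*7 + 1/7153) = √((10*21)*7 + 1/7153) = √(210*7 + 1/7153) = √(1470 + 1/7153) = √(10514911/7153) = √75213158383/7153 ≈ 38.341)
(-148756 + N)*(-199277 - 260250) = (-148756 + √75213158383/7153)*(-199277 - 260250) = (-148756 + √75213158383/7153)*(-459527) = 68357398412 - 459527*√75213158383/7153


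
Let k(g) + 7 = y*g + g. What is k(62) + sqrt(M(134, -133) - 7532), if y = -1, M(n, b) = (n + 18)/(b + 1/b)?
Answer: -7 + 2*I*sqrt(147337020390)/8845 ≈ -7.0 + 86.794*I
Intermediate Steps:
M(n, b) = (18 + n)/(b + 1/b)
k(g) = -7 (k(g) = -7 + (-g + g) = -7 + 0 = -7)
k(62) + sqrt(M(134, -133) - 7532) = -7 + sqrt(-133*(18 + 134)/(1 + (-133)**2) - 7532) = -7 + sqrt(-133*152/(1 + 17689) - 7532) = -7 + sqrt(-133*152/17690 - 7532) = -7 + sqrt(-133*1/17690*152 - 7532) = -7 + sqrt(-10108/8845 - 7532) = -7 + sqrt(-66630648/8845) = -7 + 2*I*sqrt(147337020390)/8845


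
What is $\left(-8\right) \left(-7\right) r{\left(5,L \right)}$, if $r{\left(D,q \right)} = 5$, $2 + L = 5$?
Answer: $280$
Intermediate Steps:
$L = 3$ ($L = -2 + 5 = 3$)
$\left(-8\right) \left(-7\right) r{\left(5,L \right)} = \left(-8\right) \left(-7\right) 5 = 56 \cdot 5 = 280$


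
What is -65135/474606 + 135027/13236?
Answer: 10537082917/1046980836 ≈ 10.064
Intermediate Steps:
-65135/474606 + 135027/13236 = -65135*1/474606 + 135027*(1/13236) = -65135/474606 + 45009/4412 = 10537082917/1046980836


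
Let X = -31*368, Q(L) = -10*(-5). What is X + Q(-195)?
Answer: -11358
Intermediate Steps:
Q(L) = 50
X = -11408
X + Q(-195) = -11408 + 50 = -11358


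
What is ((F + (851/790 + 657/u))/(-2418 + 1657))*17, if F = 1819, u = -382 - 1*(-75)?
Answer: -7495373049/184565330 ≈ -40.611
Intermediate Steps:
u = -307 (u = -382 + 75 = -307)
((F + (851/790 + 657/u))/(-2418 + 1657))*17 = ((1819 + (851/790 + 657/(-307)))/(-2418 + 1657))*17 = ((1819 + (851*(1/790) + 657*(-1/307)))/(-761))*17 = ((1819 + (851/790 - 657/307))*(-1/761))*17 = ((1819 - 257773/242530)*(-1/761))*17 = ((440904297/242530)*(-1/761))*17 = -440904297/184565330*17 = -7495373049/184565330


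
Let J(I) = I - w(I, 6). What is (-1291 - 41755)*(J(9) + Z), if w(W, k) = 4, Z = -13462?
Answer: 579270022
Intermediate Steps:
J(I) = -4 + I (J(I) = I - 1*4 = I - 4 = -4 + I)
(-1291 - 41755)*(J(9) + Z) = (-1291 - 41755)*((-4 + 9) - 13462) = -43046*(5 - 13462) = -43046*(-13457) = 579270022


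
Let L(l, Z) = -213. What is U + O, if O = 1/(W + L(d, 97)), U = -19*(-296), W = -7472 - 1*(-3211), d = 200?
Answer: 25161775/4474 ≈ 5624.0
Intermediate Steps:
W = -4261 (W = -7472 + 3211 = -4261)
U = 5624
O = -1/4474 (O = 1/(-4261 - 213) = 1/(-4474) = -1/4474 ≈ -0.00022351)
U + O = 5624 - 1/4474 = 25161775/4474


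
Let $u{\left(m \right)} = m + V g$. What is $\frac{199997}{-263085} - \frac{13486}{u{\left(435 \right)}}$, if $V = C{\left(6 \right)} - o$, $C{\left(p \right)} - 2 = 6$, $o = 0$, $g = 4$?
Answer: $- \frac{3641362909}{122860695} \approx -29.638$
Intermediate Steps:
$C{\left(p \right)} = 8$ ($C{\left(p \right)} = 2 + 6 = 8$)
$V = 8$ ($V = 8 - 0 = 8 + 0 = 8$)
$u{\left(m \right)} = 32 + m$ ($u{\left(m \right)} = m + 8 \cdot 4 = m + 32 = 32 + m$)
$\frac{199997}{-263085} - \frac{13486}{u{\left(435 \right)}} = \frac{199997}{-263085} - \frac{13486}{32 + 435} = 199997 \left(- \frac{1}{263085}\right) - \frac{13486}{467} = - \frac{199997}{263085} - \frac{13486}{467} = - \frac{3641362909}{122860695}$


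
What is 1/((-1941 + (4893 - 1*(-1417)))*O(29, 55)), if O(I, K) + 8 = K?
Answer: 1/205343 ≈ 4.8699e-6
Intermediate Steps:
O(I, K) = -8 + K
1/((-1941 + (4893 - 1*(-1417)))*O(29, 55)) = 1/((-1941 + (4893 - 1*(-1417)))*(-8 + 55)) = 1/((-1941 + (4893 + 1417))*47) = (1/47)/(-1941 + 6310) = (1/47)/4369 = (1/4369)*(1/47) = 1/205343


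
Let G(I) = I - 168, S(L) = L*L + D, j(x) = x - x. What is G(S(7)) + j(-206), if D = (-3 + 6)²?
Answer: -110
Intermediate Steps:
D = 9 (D = 3² = 9)
j(x) = 0
S(L) = 9 + L² (S(L) = L*L + 9 = L² + 9 = 9 + L²)
G(I) = -168 + I
G(S(7)) + j(-206) = (-168 + (9 + 7²)) + 0 = (-168 + (9 + 49)) + 0 = (-168 + 58) + 0 = -110 + 0 = -110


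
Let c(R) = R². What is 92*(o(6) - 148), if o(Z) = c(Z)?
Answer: -10304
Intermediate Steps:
o(Z) = Z²
92*(o(6) - 148) = 92*(6² - 148) = 92*(36 - 148) = 92*(-112) = -10304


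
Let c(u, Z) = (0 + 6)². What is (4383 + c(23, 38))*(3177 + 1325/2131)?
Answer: 29923311528/2131 ≈ 1.4042e+7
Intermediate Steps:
c(u, Z) = 36 (c(u, Z) = 6² = 36)
(4383 + c(23, 38))*(3177 + 1325/2131) = (4383 + 36)*(3177 + 1325/2131) = 4419*(3177 + 1325*(1/2131)) = 4419*(3177 + 1325/2131) = 4419*(6771512/2131) = 29923311528/2131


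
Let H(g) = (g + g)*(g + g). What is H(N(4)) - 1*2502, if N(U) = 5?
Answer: -2402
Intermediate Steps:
H(g) = 4*g² (H(g) = (2*g)*(2*g) = 4*g²)
H(N(4)) - 1*2502 = 4*5² - 1*2502 = 4*25 - 2502 = 100 - 2502 = -2402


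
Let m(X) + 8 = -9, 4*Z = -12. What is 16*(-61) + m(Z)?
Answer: -993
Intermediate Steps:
Z = -3 (Z = (1/4)*(-12) = -3)
m(X) = -17 (m(X) = -8 - 9 = -17)
16*(-61) + m(Z) = 16*(-61) - 17 = -976 - 17 = -993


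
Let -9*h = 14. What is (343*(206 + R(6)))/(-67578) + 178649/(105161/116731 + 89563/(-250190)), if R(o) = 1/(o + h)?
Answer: 671585625985034596721/2040913786202640 ≈ 3.2906e+5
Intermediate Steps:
h = -14/9 (h = -⅑*14 = -14/9 ≈ -1.5556)
R(o) = 1/(-14/9 + o) (R(o) = 1/(o - 14/9) = 1/(-14/9 + o))
(343*(206 + R(6)))/(-67578) + 178649/(105161/116731 + 89563/(-250190)) = (343*(206 + 9/(-14 + 9*6)))/(-67578) + 178649/(105161/116731 + 89563/(-250190)) = (343*(206 + 9/(-14 + 54)))*(-1/67578) + 178649/(105161*(1/116731) + 89563*(-1/250190)) = (343*(206 + 9/40))*(-1/67578) + 178649/(105161/116731 - 89563/250190) = (343*(206 + 9*(1/40)))*(-1/67578) + 178649/(15855452037/29204928890) = (343*(206 + 9/40))*(-1/67578) + 178649*(29204928890/15855452037) = (343*(8249/40))*(-1/67578) + 5217431341269610/15855452037 = (2829407/40)*(-1/67578) + 5217431341269610/15855452037 = -404201/386160 + 5217431341269610/15855452037 = 671585625985034596721/2040913786202640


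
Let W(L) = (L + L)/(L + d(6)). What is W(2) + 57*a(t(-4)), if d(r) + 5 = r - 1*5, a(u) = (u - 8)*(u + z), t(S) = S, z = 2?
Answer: 1366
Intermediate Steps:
a(u) = (-8 + u)*(2 + u) (a(u) = (u - 8)*(u + 2) = (-8 + u)*(2 + u))
d(r) = -10 + r (d(r) = -5 + (r - 1*5) = -5 + (r - 5) = -5 + (-5 + r) = -10 + r)
W(L) = 2*L/(-4 + L) (W(L) = (L + L)/(L + (-10 + 6)) = (2*L)/(L - 4) = (2*L)/(-4 + L) = 2*L/(-4 + L))
W(2) + 57*a(t(-4)) = 2*2/(-4 + 2) + 57*(-16 + (-4)² - 6*(-4)) = 2*2/(-2) + 57*(-16 + 16 + 24) = 2*2*(-½) + 57*24 = -2 + 1368 = 1366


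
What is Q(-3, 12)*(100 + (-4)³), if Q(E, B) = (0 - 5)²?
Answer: 900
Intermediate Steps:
Q(E, B) = 25 (Q(E, B) = (-5)² = 25)
Q(-3, 12)*(100 + (-4)³) = 25*(100 + (-4)³) = 25*(100 - 64) = 25*36 = 900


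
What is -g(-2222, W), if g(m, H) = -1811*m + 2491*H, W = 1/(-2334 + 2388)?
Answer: -217300759/54 ≈ -4.0241e+6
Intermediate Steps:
W = 1/54 ≈ 0.018519
-g(-2222, W) = -(-1811*(-2222) + 2491*(1/54)) = -(4024042 + 2491/54) = -1*217300759/54 = -217300759/54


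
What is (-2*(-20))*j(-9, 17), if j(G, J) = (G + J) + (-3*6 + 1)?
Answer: -360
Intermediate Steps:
j(G, J) = -17 + G + J (j(G, J) = (G + J) + (-18 + 1) = (G + J) - 17 = -17 + G + J)
(-2*(-20))*j(-9, 17) = (-2*(-20))*(-17 - 9 + 17) = 40*(-9) = -360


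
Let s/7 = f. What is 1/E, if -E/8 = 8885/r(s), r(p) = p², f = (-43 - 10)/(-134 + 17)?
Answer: -137641/973014120 ≈ -0.00014146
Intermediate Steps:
f = 53/117 (f = -53/(-117) = -53*(-1/117) = 53/117 ≈ 0.45299)
s = 371/117 (s = 7*(53/117) = 371/117 ≈ 3.1709)
E = -973014120/137641 (E = -71080/((371/117)²) = -71080/137641/13689 = -71080*13689/137641 = -8*121626765/137641 = -973014120/137641 ≈ -7069.2)
1/E = 1/(-973014120/137641) = -137641/973014120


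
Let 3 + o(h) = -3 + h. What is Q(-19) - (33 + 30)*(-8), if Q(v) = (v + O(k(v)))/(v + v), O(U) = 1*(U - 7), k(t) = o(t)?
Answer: 19203/38 ≈ 505.34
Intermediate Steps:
o(h) = -6 + h (o(h) = -3 + (-3 + h) = -6 + h)
k(t) = -6 + t
O(U) = -7 + U (O(U) = 1*(-7 + U) = -7 + U)
Q(v) = (-13 + 2*v)/(2*v) (Q(v) = (v + (-7 + (-6 + v)))/(v + v) = (v + (-13 + v))/((2*v)) = (-13 + 2*v)*(1/(2*v)) = (-13 + 2*v)/(2*v))
Q(-19) - (33 + 30)*(-8) = (-13/2 - 19)/(-19) - (33 + 30)*(-8) = -1/19*(-51/2) - 63*(-8) = 51/38 - 1*(-504) = 51/38 + 504 = 19203/38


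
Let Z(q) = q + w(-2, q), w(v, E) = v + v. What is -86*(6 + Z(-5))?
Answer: 258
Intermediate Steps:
w(v, E) = 2*v
Z(q) = -4 + q (Z(q) = q + 2*(-2) = q - 4 = -4 + q)
-86*(6 + Z(-5)) = -86*(6 + (-4 - 5)) = -86*(6 - 9) = -86*(-3) = 258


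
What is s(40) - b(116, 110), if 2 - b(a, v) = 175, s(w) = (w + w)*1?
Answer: 253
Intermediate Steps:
s(w) = 2*w (s(w) = (2*w)*1 = 2*w)
b(a, v) = -173 (b(a, v) = 2 - 1*175 = 2 - 175 = -173)
s(40) - b(116, 110) = 2*40 - 1*(-173) = 80 + 173 = 253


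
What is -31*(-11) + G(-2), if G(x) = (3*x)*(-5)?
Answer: 371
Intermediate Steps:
G(x) = -15*x
-31*(-11) + G(-2) = -31*(-11) - 15*(-2) = 341 + 30 = 371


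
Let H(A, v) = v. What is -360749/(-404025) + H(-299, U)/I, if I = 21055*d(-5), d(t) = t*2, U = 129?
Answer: 3036143309/3402698550 ≈ 0.89227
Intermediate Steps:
d(t) = 2*t
I = -210550 (I = 21055*(2*(-5)) = 21055*(-10) = -210550)
-360749/(-404025) + H(-299, U)/I = -360749/(-404025) + 129/(-210550) = -360749*(-1/404025) + 129*(-1/210550) = 360749/404025 - 129/210550 = 3036143309/3402698550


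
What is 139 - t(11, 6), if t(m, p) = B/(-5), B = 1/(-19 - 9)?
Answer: 19459/140 ≈ 138.99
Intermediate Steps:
B = -1/28 (B = 1/(-28) = -1/28 ≈ -0.035714)
t(m, p) = 1/140 (t(m, p) = -1/28/(-5) = -1/28*(-⅕) = 1/140)
139 - t(11, 6) = 139 - 1*1/140 = 139 - 1/140 = 19459/140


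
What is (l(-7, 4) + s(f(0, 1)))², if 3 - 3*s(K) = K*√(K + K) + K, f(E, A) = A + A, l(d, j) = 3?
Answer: 4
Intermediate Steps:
f(E, A) = 2*A
s(K) = 1 - K/3 - √2*K^(3/2)/3 (s(K) = 1 - (K*√(K + K) + K)/3 = 1 - (K*√(2*K) + K)/3 = 1 - (K*(√2*√K) + K)/3 = 1 - (√2*K^(3/2) + K)/3 = 1 - (K + √2*K^(3/2))/3 = 1 + (-K/3 - √2*K^(3/2)/3) = 1 - K/3 - √2*K^(3/2)/3)
(l(-7, 4) + s(f(0, 1)))² = (3 + (1 - 2/3 - √2*(2*1)^(3/2)/3))² = (3 + (1 - ⅓*2 - √2*2^(3/2)/3))² = (3 + (1 - ⅔ - √2*2*√2/3))² = (3 + (1 - ⅔ - 4/3))² = (3 - 1)² = 2² = 4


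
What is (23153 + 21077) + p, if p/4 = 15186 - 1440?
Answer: 99214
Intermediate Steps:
p = 54984 (p = 4*(15186 - 1440) = 4*13746 = 54984)
(23153 + 21077) + p = (23153 + 21077) + 54984 = 44230 + 54984 = 99214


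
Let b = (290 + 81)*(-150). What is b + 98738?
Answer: 43088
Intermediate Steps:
b = -55650 (b = 371*(-150) = -55650)
b + 98738 = -55650 + 98738 = 43088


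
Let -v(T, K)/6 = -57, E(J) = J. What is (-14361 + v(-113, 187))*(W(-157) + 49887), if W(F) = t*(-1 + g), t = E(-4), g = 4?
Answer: -699197625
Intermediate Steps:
v(T, K) = 342 (v(T, K) = -6*(-57) = 342)
t = -4
W(F) = -12 (W(F) = -4*(-1 + 4) = -4*3 = -12)
(-14361 + v(-113, 187))*(W(-157) + 49887) = (-14361 + 342)*(-12 + 49887) = -14019*49875 = -699197625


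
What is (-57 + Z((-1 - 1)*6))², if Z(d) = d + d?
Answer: 6561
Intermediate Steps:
Z(d) = 2*d
(-57 + Z((-1 - 1)*6))² = (-57 + 2*((-1 - 1)*6))² = (-57 + 2*(-2*6))² = (-57 + 2*(-12))² = (-57 - 24)² = (-81)² = 6561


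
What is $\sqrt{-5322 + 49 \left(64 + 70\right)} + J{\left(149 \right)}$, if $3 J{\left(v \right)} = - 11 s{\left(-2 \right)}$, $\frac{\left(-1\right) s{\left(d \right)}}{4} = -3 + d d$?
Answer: $\frac{44}{3} + 2 \sqrt{311} \approx 49.937$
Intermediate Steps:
$s{\left(d \right)} = 12 - 4 d^{2}$ ($s{\left(d \right)} = - 4 \left(-3 + d d\right) = - 4 \left(-3 + d^{2}\right) = 12 - 4 d^{2}$)
$J{\left(v \right)} = \frac{44}{3}$ ($J{\left(v \right)} = \frac{\left(-11\right) \left(12 - 4 \left(-2\right)^{2}\right)}{3} = \frac{\left(-11\right) \left(12 - 16\right)}{3} = \frac{\left(-11\right) \left(-4\right)}{3} = \frac{1}{3} \cdot 44 = \frac{44}{3}$)
$\sqrt{-5322 + 49 \left(64 + 70\right)} + J{\left(149 \right)} = \sqrt{-5322 + 49 \left(64 + 70\right)} + \frac{44}{3} = \sqrt{-5322 + 49 \cdot 134} + \frac{44}{3} = \sqrt{-5322 + 6566} + \frac{44}{3} = \sqrt{1244} + \frac{44}{3} = 2 \sqrt{311} + \frac{44}{3} = \frac{44}{3} + 2 \sqrt{311}$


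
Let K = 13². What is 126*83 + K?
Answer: 10627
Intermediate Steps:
K = 169
126*83 + K = 126*83 + 169 = 10458 + 169 = 10627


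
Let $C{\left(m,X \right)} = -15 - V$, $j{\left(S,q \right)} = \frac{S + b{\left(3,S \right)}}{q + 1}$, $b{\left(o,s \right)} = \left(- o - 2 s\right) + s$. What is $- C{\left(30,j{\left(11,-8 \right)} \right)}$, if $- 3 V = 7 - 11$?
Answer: $\frac{49}{3} \approx 16.333$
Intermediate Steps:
$V = \frac{4}{3}$ ($V = - \frac{7 - 11}{3} = \left(- \frac{1}{3}\right) \left(-4\right) = \frac{4}{3} \approx 1.3333$)
$b{\left(o,s \right)} = - o - s$
$j{\left(S,q \right)} = - \frac{3}{1 + q}$ ($j{\left(S,q \right)} = \frac{S - \left(3 + S\right)}{q + 1} = \frac{S - \left(3 + S\right)}{1 + q} = - \frac{3}{1 + q}$)
$C{\left(m,X \right)} = - \frac{49}{3}$ ($C{\left(m,X \right)} = -15 - \frac{4}{3} = - \frac{49}{3}$)
$- C{\left(30,j{\left(11,-8 \right)} \right)} = \left(-1\right) \left(- \frac{49}{3}\right) = \frac{49}{3}$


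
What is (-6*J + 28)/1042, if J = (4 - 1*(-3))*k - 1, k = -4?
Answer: 101/521 ≈ 0.19386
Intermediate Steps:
J = -29 (J = (4 - 1*(-3))*(-4) - 1 = (4 + 3)*(-4) - 1 = 7*(-4) - 1 = -28 - 1 = -29)
(-6*J + 28)/1042 = (-6*(-29) + 28)/1042 = (174 + 28)*(1/1042) = 202*(1/1042) = 101/521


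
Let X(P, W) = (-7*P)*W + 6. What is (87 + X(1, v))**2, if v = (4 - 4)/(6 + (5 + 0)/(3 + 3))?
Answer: 8649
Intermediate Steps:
v = 0 (v = 0/(6 + 5/6) = 0/(41/6) = 0*(6/41) = 0)
X(P, W) = 6 - 7*P*W (X(P, W) = -7*P*W + 6 = 6 - 7*P*W)
(87 + X(1, v))**2 = (87 + (6 - 7*1*0))**2 = (87 + (6 + 0))**2 = (87 + 6)**2 = 93**2 = 8649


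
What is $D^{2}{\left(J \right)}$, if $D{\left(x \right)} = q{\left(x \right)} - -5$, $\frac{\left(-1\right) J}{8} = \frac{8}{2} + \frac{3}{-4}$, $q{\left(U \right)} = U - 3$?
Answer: $576$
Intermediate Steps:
$q{\left(U \right)} = -3 + U$
$J = -26$ ($J = - 8 \left(\frac{8}{2} + \frac{3}{-4}\right) = - 8 \left(8 \cdot \frac{1}{2} + 3 \left(- \frac{1}{4}\right)\right) = - 8 \left(4 - \frac{3}{4}\right) = \left(-8\right) \frac{13}{4} = -26$)
$D{\left(x \right)} = 2 + x$ ($D{\left(x \right)} = \left(-3 + x\right) - -5 = \left(-3 + x\right) + 5 = 2 + x$)
$D^{2}{\left(J \right)} = \left(2 - 26\right)^{2} = \left(-24\right)^{2} = 576$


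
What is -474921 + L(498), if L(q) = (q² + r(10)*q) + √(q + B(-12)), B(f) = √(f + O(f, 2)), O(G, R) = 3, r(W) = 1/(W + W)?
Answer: -2268921/10 + √(498 + 3*I) ≈ -2.2687e+5 + 0.067216*I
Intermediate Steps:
r(W) = 1/(2*W)
B(f) = √(3 + f) (B(f) = √(f + 3) = √(3 + f))
L(q) = q² + √(q + 3*I) + q/20 (L(q) = (q² + ((½)/10)*q) + √(q + √(3 - 12)) = (q² + ((½)*(⅒))*q) + √(q + √(-9)) = (q² + q/20) + √(q + 3*I) = q² + √(q + 3*I) + q/20)
-474921 + L(498) = -474921 + (498² + √(498 + 3*I) + (1/20)*498) = -474921 + (248004 + √(498 + 3*I) + 249/10) = -474921 + (2480289/10 + √(498 + 3*I)) = -2268921/10 + √(498 + 3*I)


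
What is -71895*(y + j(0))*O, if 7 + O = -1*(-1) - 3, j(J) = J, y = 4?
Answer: 2588220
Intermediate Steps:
O = -9 (O = -7 + (-1*(-1) - 3) = -7 + (1 - 3) = -7 - 2 = -9)
-71895*(y + j(0))*O = -71895*(4 + 0)*(-9) = -287580*(-9) = -71895*(-36) = 2588220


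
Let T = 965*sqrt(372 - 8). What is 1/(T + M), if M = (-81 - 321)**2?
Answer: 40401/6444221729 - 965*sqrt(91)/12888443458 ≈ 5.5551e-6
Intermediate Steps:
M = 161604 (M = (-402)**2 = 161604)
T = 1930*sqrt(91) (T = 965*sqrt(364) = 965*(2*sqrt(91)) = 1930*sqrt(91) ≈ 18411.)
1/(T + M) = 1/(1930*sqrt(91) + 161604) = 1/(161604 + 1930*sqrt(91))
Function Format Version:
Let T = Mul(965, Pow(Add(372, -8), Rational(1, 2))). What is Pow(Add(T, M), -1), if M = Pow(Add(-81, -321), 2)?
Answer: Add(Rational(40401, 6444221729), Mul(Rational(-965, 12888443458), Pow(91, Rational(1, 2)))) ≈ 5.5551e-6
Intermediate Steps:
M = 161604 (M = Pow(-402, 2) = 161604)
T = Mul(1930, Pow(91, Rational(1, 2))) (T = Mul(965, Pow(364, Rational(1, 2))) = Mul(965, Mul(2, Pow(91, Rational(1, 2)))) = Mul(1930, Pow(91, Rational(1, 2))) ≈ 18411.)
Pow(Add(T, M), -1) = Pow(Add(Mul(1930, Pow(91, Rational(1, 2))), 161604), -1) = Pow(Add(161604, Mul(1930, Pow(91, Rational(1, 2)))), -1)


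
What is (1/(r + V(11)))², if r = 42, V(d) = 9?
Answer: 1/2601 ≈ 0.00038447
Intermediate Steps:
(1/(r + V(11)))² = (1/(42 + 9))² = (1/51)² = 1/2601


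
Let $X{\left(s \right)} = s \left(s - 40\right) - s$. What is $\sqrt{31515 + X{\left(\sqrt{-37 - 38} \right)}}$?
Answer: $\sqrt{31440 - 205 i \sqrt{3}} \approx 177.32 - 1.001 i$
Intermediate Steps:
$X{\left(s \right)} = - s + s \left(-40 + s\right)$ ($X{\left(s \right)} = s \left(-40 + s\right) - s = - s + s \left(-40 + s\right)$)
$\sqrt{31515 + X{\left(\sqrt{-37 - 38} \right)}} = \sqrt{31515 + \sqrt{-37 - 38} \left(-41 + \sqrt{-37 - 38}\right)} = \sqrt{31515 + \sqrt{-75} \left(-41 + \sqrt{-75}\right)} = \sqrt{31515 + 5 i \sqrt{3} \left(-41 + 5 i \sqrt{3}\right)}$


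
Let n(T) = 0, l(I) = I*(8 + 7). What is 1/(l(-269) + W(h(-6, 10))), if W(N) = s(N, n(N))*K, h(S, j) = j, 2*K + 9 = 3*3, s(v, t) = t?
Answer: -1/4035 ≈ -0.00024783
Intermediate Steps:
l(I) = 15*I (l(I) = I*15 = 15*I)
K = 0 (K = -9/2 + (3*3)/2 = -9/2 + (½)*9 = -9/2 + 9/2 = 0)
W(N) = 0 (W(N) = 0*0 = 0)
1/(l(-269) + W(h(-6, 10))) = 1/(15*(-269) + 0) = 1/(-4035 + 0) = 1/(-4035) = -1/4035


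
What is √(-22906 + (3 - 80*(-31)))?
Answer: I*√20423 ≈ 142.91*I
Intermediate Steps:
√(-22906 + (3 - 80*(-31))) = √(-22906 + (3 + 2480)) = √(-22906 + 2483) = √(-20423) = I*√20423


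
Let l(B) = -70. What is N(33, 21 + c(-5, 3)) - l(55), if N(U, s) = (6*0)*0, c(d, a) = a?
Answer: 70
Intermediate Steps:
N(U, s) = 0 (N(U, s) = 0*0 = 0)
N(33, 21 + c(-5, 3)) - l(55) = 0 - 1*(-70) = 0 + 70 = 70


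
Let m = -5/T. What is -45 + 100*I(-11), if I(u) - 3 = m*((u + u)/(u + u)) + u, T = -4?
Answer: -720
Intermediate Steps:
m = 5/4 (m = -5/(-4) = -5*(-¼) = 5/4 ≈ 1.2500)
I(u) = 17/4 + u (I(u) = 3 + (5*((u + u)/(u + u))/4 + u) = 3 + (5*((2*u)/((2*u)))/4 + u) = 3 + (5*((2*u)*(1/(2*u)))/4 + u) = 3 + ((5/4)*1 + u) = 3 + (5/4 + u) = 17/4 + u)
-45 + 100*I(-11) = -45 + 100*(17/4 - 11) = -45 + 100*(-27/4) = -45 - 675 = -720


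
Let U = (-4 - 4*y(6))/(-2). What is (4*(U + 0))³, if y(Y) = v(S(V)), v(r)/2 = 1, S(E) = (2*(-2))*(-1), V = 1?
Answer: 13824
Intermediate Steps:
S(E) = 4 (S(E) = -4*(-1) = 4)
v(r) = 2 (v(r) = 2*1 = 2)
y(Y) = 2
U = 6 (U = (-4 - 4*2)/(-2) = (-4 - 8)*(-½) = -12*(-½) = 6)
(4*(U + 0))³ = (4*(6 + 0))³ = (4*6)³ = 24³ = 13824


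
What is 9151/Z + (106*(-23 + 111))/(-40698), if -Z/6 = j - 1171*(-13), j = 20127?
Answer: -55973719/205524900 ≈ -0.27235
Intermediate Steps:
Z = -212100 (Z = -6*(20127 - 1171*(-13)) = -6*(20127 - 1*(-15223)) = -6*(20127 + 15223) = -6*35350 = -212100)
9151/Z + (106*(-23 + 111))/(-40698) = 9151/(-212100) + (106*(-23 + 111))/(-40698) = 9151*(-1/212100) + (106*88)*(-1/40698) = -9151/212100 + 9328*(-1/40698) = -9151/212100 - 4664/20349 = -55973719/205524900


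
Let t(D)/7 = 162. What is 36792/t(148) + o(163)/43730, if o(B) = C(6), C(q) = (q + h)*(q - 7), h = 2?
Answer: 6384544/196785 ≈ 32.444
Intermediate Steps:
C(q) = (-7 + q)*(2 + q) (C(q) = (q + 2)*(q - 7) = (2 + q)*(-7 + q) = (-7 + q)*(2 + q))
t(D) = 1134 (t(D) = 7*162 = 1134)
o(B) = -8 (o(B) = -14 + 6² - 5*6 = -14 + 36 - 30 = -8)
36792/t(148) + o(163)/43730 = 36792/1134 - 8/43730 = 36792*(1/1134) - 8*1/43730 = 292/9 - 4/21865 = 6384544/196785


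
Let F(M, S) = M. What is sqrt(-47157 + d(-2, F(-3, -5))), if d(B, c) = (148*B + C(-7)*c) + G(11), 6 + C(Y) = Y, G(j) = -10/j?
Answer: 2*I*sqrt(1434301)/11 ≈ 217.75*I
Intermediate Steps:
C(Y) = -6 + Y
d(B, c) = -10/11 - 13*c + 148*B (d(B, c) = (148*B + (-6 - 7)*c) - 10/11 = (148*B - 13*c) - 10*1/11 = (-13*c + 148*B) - 10/11 = -10/11 - 13*c + 148*B)
sqrt(-47157 + d(-2, F(-3, -5))) = sqrt(-47157 + (-10/11 - 13*(-3) + 148*(-2))) = sqrt(-47157 + (-10/11 + 39 - 296)) = sqrt(-47157 - 2837/11) = sqrt(-521564/11) = 2*I*sqrt(1434301)/11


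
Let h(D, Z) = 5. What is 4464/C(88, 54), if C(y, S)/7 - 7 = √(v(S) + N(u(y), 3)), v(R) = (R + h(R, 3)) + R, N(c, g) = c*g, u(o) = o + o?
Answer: -279/37 + 279*√641/259 ≈ 19.732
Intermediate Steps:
u(o) = 2*o
v(R) = 5 + 2*R (v(R) = (R + 5) + R = (5 + R) + R = 5 + 2*R)
C(y, S) = 49 + 7*√(5 + 2*S + 6*y) (C(y, S) = 49 + 7*√((5 + 2*S) + (2*y)*3) = 49 + 7*√((5 + 2*S) + 6*y) = 49 + 7*√(5 + 2*S + 6*y))
4464/C(88, 54) = 4464/(49 + 7*√(5 + 2*54 + 6*88)) = 4464/(49 + 7*√(5 + 108 + 528)) = 4464/(49 + 7*√641)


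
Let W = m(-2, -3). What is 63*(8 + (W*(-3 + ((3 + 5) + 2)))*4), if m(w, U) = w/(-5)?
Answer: 6048/5 ≈ 1209.6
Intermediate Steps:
m(w, U) = -w/5 (m(w, U) = w*(-⅕) = -w/5)
W = ⅖ (W = -⅕*(-2) = ⅖ ≈ 0.40000)
63*(8 + (W*(-3 + ((3 + 5) + 2)))*4) = 63*(8 + (2*(-3 + ((3 + 5) + 2))/5)*4) = 63*(8 + (2*(-3 + (8 + 2))/5)*4) = 63*(8 + (2*(-3 + 10)/5)*4) = 63*(8 + ((⅖)*7)*4) = 63*(8 + (14/5)*4) = 63*(8 + 56/5) = 63*(96/5) = 6048/5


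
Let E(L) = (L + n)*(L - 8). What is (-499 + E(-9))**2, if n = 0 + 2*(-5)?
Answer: 30976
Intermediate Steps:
n = -10 (n = 0 - 10 = -10)
E(L) = (-10 + L)*(-8 + L) (E(L) = (L - 10)*(L - 8) = (-10 + L)*(-8 + L))
(-499 + E(-9))**2 = (-499 + (80 + (-9)**2 - 18*(-9)))**2 = (-499 + (80 + 81 + 162))**2 = (-499 + 323)**2 = (-176)**2 = 30976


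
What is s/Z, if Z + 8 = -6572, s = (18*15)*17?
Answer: -459/658 ≈ -0.69757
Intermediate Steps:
s = 4590 (s = 270*17 = 4590)
Z = -6580 (Z = -8 - 6572 = -6580)
s/Z = 4590/(-6580) = 4590*(-1/6580) = -459/658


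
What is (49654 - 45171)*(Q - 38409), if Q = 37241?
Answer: -5236144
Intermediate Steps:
(49654 - 45171)*(Q - 38409) = (49654 - 45171)*(37241 - 38409) = 4483*(-1168) = -5236144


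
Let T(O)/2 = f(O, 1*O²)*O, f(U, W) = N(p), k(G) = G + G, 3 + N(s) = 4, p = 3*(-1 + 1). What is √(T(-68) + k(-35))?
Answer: I*√206 ≈ 14.353*I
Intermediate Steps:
p = 0 (p = 3*0 = 0)
N(s) = 1 (N(s) = -3 + 4 = 1)
k(G) = 2*G
f(U, W) = 1
T(O) = 2*O (T(O) = 2*(1*O) = 2*O)
√(T(-68) + k(-35)) = √(2*(-68) + 2*(-35)) = √(-136 - 70) = √(-206) = I*√206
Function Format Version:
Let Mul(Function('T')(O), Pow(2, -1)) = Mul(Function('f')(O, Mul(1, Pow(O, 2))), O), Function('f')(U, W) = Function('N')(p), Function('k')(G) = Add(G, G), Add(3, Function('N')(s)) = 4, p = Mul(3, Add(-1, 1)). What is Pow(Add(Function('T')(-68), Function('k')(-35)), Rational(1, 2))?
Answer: Mul(I, Pow(206, Rational(1, 2))) ≈ Mul(14.353, I)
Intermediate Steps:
p = 0 (p = Mul(3, 0) = 0)
Function('N')(s) = 1 (Function('N')(s) = Add(-3, 4) = 1)
Function('k')(G) = Mul(2, G)
Function('f')(U, W) = 1
Function('T')(O) = Mul(2, O) (Function('T')(O) = Mul(2, Mul(1, O)) = Mul(2, O))
Pow(Add(Function('T')(-68), Function('k')(-35)), Rational(1, 2)) = Pow(Add(Mul(2, -68), Mul(2, -35)), Rational(1, 2)) = Pow(Add(-136, -70), Rational(1, 2)) = Pow(-206, Rational(1, 2)) = Mul(I, Pow(206, Rational(1, 2)))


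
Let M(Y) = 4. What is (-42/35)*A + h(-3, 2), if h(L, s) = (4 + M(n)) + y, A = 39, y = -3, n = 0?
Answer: -209/5 ≈ -41.800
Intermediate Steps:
h(L, s) = 5 (h(L, s) = (4 + 4) - 3 = 8 - 3 = 5)
(-42/35)*A + h(-3, 2) = -42/35*39 + 5 = -42*1/35*39 + 5 = -6/5*39 + 5 = -234/5 + 5 = -209/5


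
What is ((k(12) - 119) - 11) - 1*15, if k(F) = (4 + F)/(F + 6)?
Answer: -1297/9 ≈ -144.11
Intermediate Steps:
k(F) = (4 + F)/(6 + F)
((k(12) - 119) - 11) - 1*15 = (((4 + 12)/(6 + 12) - 119) - 11) - 1*15 = ((16/18 - 119) - 11) - 15 = (((1/18)*16 - 119) - 11) - 15 = ((8/9 - 119) - 11) - 15 = (-1063/9 - 11) - 15 = -1162/9 - 15 = -1297/9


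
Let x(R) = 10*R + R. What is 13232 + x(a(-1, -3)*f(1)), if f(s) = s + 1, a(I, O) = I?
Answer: 13210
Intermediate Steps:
f(s) = 1 + s
x(R) = 11*R
13232 + x(a(-1, -3)*f(1)) = 13232 + 11*(-(1 + 1)) = 13232 + 11*(-1*2) = 13232 + 11*(-2) = 13232 - 22 = 13210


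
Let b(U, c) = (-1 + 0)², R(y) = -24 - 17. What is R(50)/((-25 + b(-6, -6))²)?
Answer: -41/576 ≈ -0.071181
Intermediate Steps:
R(y) = -41
b(U, c) = 1 (b(U, c) = (-1)² = 1)
R(50)/((-25 + b(-6, -6))²) = -41/(-25 + 1)² = -41/((-24)²) = -41/576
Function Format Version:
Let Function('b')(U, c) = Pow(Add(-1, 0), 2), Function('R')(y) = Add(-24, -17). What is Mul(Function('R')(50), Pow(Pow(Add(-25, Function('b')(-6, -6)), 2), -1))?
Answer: Rational(-41, 576) ≈ -0.071181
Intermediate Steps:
Function('R')(y) = -41
Function('b')(U, c) = 1 (Function('b')(U, c) = Pow(-1, 2) = 1)
Mul(Function('R')(50), Pow(Pow(Add(-25, Function('b')(-6, -6)), 2), -1)) = Mul(-41, Pow(Pow(Add(-25, 1), 2), -1)) = Mul(-41, Pow(Pow(-24, 2), -1)) = Mul(-41, Pow(576, -1)) = Mul(-41, Rational(1, 576)) = Rational(-41, 576)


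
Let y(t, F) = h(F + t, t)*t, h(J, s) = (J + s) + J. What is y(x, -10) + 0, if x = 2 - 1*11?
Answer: 423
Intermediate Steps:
x = -9 (x = 2 - 11 = -9)
h(J, s) = s + 2*J
y(t, F) = t*(2*F + 3*t) (y(t, F) = (t + 2*(F + t))*t = (t + (2*F + 2*t))*t = (2*F + 3*t)*t = t*(2*F + 3*t))
y(x, -10) + 0 = -9*(2*(-10) + 3*(-9)) + 0 = -9*(-20 - 27) + 0 = -9*(-47) + 0 = 423 + 0 = 423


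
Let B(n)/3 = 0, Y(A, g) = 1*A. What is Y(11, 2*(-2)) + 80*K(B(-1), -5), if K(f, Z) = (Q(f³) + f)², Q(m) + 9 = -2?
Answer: 9691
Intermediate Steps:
Y(A, g) = A
B(n) = 0 (B(n) = 3*0 = 0)
Q(m) = -11 (Q(m) = -9 - 2 = -11)
K(f, Z) = (-11 + f)²
Y(11, 2*(-2)) + 80*K(B(-1), -5) = 11 + 80*(-11 + 0)² = 11 + 80*(-11)² = 11 + 80*121 = 11 + 9680 = 9691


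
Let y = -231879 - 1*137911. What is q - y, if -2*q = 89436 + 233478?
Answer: 208333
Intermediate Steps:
q = -161457 (q = -(89436 + 233478)/2 = -½*322914 = -161457)
y = -369790 (y = -231879 - 137911 = -369790)
q - y = -161457 - 1*(-369790) = -161457 + 369790 = 208333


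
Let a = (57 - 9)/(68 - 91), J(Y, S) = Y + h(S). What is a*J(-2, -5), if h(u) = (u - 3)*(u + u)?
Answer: -3744/23 ≈ -162.78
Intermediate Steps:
h(u) = 2*u*(-3 + u) (h(u) = (-3 + u)*(2*u) = 2*u*(-3 + u))
J(Y, S) = Y + 2*S*(-3 + S)
a = -48/23 (a = 48/(-23) = 48*(-1/23) = -48/23 ≈ -2.0870)
a*J(-2, -5) = -48*(-2 + 2*(-5)*(-3 - 5))/23 = -48*(-2 + 2*(-5)*(-8))/23 = -48*(-2 + 80)/23 = -48/23*78 = -3744/23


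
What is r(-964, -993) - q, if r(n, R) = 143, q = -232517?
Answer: 232660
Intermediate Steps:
r(-964, -993) - q = 143 - 1*(-232517) = 143 + 232517 = 232660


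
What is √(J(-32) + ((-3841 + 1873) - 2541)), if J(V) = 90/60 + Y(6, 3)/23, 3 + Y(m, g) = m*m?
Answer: 9*I*√117714/46 ≈ 67.127*I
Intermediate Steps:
Y(m, g) = -3 + m² (Y(m, g) = -3 + m*m = -3 + m²)
J(V) = 135/46 (J(V) = 90/60 + (-3 + 6²)/23 = 90*(1/60) + (-3 + 36)*(1/23) = 3/2 + 33*(1/23) = 3/2 + 33/23 = 135/46)
√(J(-32) + ((-3841 + 1873) - 2541)) = √(135/46 + ((-3841 + 1873) - 2541)) = √(135/46 + (-1968 - 2541)) = √(135/46 - 4509) = √(-207279/46) = 9*I*√117714/46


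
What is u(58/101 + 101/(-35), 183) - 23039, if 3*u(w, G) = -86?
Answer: -69203/3 ≈ -23068.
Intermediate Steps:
u(w, G) = -86/3 (u(w, G) = (⅓)*(-86) = -86/3)
u(58/101 + 101/(-35), 183) - 23039 = -86/3 - 23039 = -69203/3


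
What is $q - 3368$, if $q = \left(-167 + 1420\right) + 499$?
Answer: $-1616$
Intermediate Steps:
$q = 1752$ ($q = 1253 + 499 = 1752$)
$q - 3368 = 1752 - 3368 = -1616$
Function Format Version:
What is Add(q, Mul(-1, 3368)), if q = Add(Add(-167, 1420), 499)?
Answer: -1616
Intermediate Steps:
q = 1752 (q = Add(1253, 499) = 1752)
Add(q, Mul(-1, 3368)) = Add(1752, Mul(-1, 3368)) = Add(1752, -3368) = -1616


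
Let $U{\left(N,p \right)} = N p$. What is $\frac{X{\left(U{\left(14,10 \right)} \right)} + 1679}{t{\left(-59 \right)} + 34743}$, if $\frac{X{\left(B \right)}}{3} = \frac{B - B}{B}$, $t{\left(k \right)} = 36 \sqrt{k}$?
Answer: $\frac{19444499}{402384171} - \frac{6716 i \sqrt{59}}{134128057} \approx 0.048323 - 0.00038461 i$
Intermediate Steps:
$X{\left(B \right)} = 0$ ($X{\left(B \right)} = 3 \frac{B - B}{B} = 3 \frac{0}{B} = 3 \cdot 0 = 0$)
$\frac{X{\left(U{\left(14,10 \right)} \right)} + 1679}{t{\left(-59 \right)} + 34743} = \frac{0 + 1679}{36 \sqrt{-59} + 34743} = \frac{1679}{36 i \sqrt{59} + 34743} = \frac{1679}{34743 + 36 i \sqrt{59}}$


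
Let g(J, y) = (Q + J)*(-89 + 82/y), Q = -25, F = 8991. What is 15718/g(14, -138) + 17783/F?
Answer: 5480198344/305702991 ≈ 17.927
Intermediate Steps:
g(J, y) = (-89 + 82/y)*(-25 + J) (g(J, y) = (-25 + J)*(-89 + 82/y) = (-89 + 82/y)*(-25 + J))
15718/g(14, -138) + 17783/F = 15718/(((-2050 + 82*14 - 89*(-138)*(-25 + 14))/(-138))) + 17783/8991 = 15718/((-(-2050 + 1148 - 89*(-138)*(-11))/138)) + 17783*(1/8991) = 15718/((-(-2050 + 1148 - 135102)/138)) + 17783/8991 = 15718/((-1/138*(-136004))) + 17783/8991 = 15718/(68002/69) + 17783/8991 = 15718*(69/68002) + 17783/8991 = 542271/34001 + 17783/8991 = 5480198344/305702991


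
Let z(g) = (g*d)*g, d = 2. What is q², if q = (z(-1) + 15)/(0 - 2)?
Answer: 289/4 ≈ 72.250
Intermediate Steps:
z(g) = 2*g² (z(g) = (g*2)*g = (2*g)*g = 2*g²)
q = -17/2 (q = (2*(-1)² + 15)/(0 - 2) = (2*1 + 15)/(-2) = (2 + 15)*(-½) = 17*(-½) = -17/2 ≈ -8.5000)
q² = (-17/2)² = 289/4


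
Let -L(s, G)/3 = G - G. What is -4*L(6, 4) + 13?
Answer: 13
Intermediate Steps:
L(s, G) = 0 (L(s, G) = -3*(G - G) = -3*0 = 0)
-4*L(6, 4) + 13 = -4*0 + 13 = 0 + 13 = 13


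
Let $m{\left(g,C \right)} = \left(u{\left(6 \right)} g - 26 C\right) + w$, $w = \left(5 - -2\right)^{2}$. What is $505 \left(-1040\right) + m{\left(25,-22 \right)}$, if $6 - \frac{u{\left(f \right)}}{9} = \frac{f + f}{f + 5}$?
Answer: $- \frac{5758219}{11} \approx -5.2347 \cdot 10^{5}$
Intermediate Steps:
$u{\left(f \right)} = 54 - \frac{18 f}{5 + f}$ ($u{\left(f \right)} = 54 - 9 \frac{f + f}{f + 5} = 54 - 9 \frac{2 f}{5 + f} = 54 - \frac{18 f}{5 + f}$)
$w = 49$ ($w = \left(5 + 2\right)^{2} = 7^{2} = 49$)
$m{\left(g,C \right)} = 49 - 26 C + \frac{486 g}{11}$ ($m{\left(g,C \right)} = \left(\frac{18 \left(15 + 2 \cdot 6\right)}{5 + 6} g - 26 C\right) + 49 = \left(\frac{18 \left(15 + 12\right)}{11} g - 26 C\right) + 49 = \left(18 \cdot \frac{1}{11} \cdot 27 g - 26 C\right) + 49 = \left(\frac{486 g}{11} - 26 C\right) + 49 = \left(- 26 C + \frac{486 g}{11}\right) + 49 = 49 - 26 C + \frac{486 g}{11}$)
$505 \left(-1040\right) + m{\left(25,-22 \right)} = 505 \left(-1040\right) + \left(49 - -572 + \frac{486}{11} \cdot 25\right) = -525200 + \left(49 + 572 + \frac{12150}{11}\right) = -525200 + \frac{18981}{11} = - \frac{5758219}{11}$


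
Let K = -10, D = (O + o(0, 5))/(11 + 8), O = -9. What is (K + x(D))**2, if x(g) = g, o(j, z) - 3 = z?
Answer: 36481/361 ≈ 101.06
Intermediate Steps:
o(j, z) = 3 + z
D = -1/19 (D = (-9 + (3 + 5))/(11 + 8) = (-9 + 8)/19 = -1*1/19 = -1/19 ≈ -0.052632)
(K + x(D))**2 = (-10 - 1/19)**2 = (-191/19)**2 = 36481/361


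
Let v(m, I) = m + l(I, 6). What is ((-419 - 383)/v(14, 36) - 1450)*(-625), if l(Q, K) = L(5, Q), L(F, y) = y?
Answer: 916275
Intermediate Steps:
l(Q, K) = Q
v(m, I) = I + m (v(m, I) = m + I = I + m)
((-419 - 383)/v(14, 36) - 1450)*(-625) = ((-419 - 383)/(36 + 14) - 1450)*(-625) = (-802/50 - 1450)*(-625) = (-802*1/50 - 1450)*(-625) = (-401/25 - 1450)*(-625) = -36651/25*(-625) = 916275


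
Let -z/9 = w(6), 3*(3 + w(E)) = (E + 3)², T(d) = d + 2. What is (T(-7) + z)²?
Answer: 48841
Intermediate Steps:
T(d) = 2 + d
w(E) = -3 + (3 + E)²/3 (w(E) = -3 + (E + 3)²/3 = -3 + (3 + E)²/3)
z = -216 (z = -3*6*(6 + 6) = -3*6*12 = -9*24 = -216)
(T(-7) + z)² = ((2 - 7) - 216)² = (-5 - 216)² = (-221)² = 48841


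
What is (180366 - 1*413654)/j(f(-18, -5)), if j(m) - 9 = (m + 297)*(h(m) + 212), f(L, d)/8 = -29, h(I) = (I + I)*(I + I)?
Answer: -233288/14008029 ≈ -0.016654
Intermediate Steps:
h(I) = 4*I**2 (h(I) = (2*I)*(2*I) = 4*I**2)
f(L, d) = -232 (f(L, d) = 8*(-29) = -232)
j(m) = 9 + (212 + 4*m**2)*(297 + m) (j(m) = 9 + (m + 297)*(4*m**2 + 212) = 9 + (297 + m)*(212 + 4*m**2) = 9 + (212 + 4*m**2)*(297 + m))
(180366 - 1*413654)/j(f(-18, -5)) = (180366 - 1*413654)/(62973 + 4*(-232)**3 + 212*(-232) + 1188*(-232)**2) = (180366 - 413654)/(62973 + 4*(-12487168) - 49184 + 1188*53824) = -233288/(62973 - 49948672 - 49184 + 63942912) = -233288/14008029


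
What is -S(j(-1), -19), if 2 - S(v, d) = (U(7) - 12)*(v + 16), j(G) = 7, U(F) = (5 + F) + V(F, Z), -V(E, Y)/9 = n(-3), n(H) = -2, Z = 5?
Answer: 412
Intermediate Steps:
V(E, Y) = 18 (V(E, Y) = -9*(-2) = 18)
U(F) = 23 + F (U(F) = (5 + F) + 18 = 23 + F)
S(v, d) = -286 - 18*v (S(v, d) = 2 - ((23 + 7) - 12)*(v + 16) = 2 - (30 - 12)*(16 + v) = 2 - 18*(16 + v) = 2 - (288 + 18*v) = 2 + (-288 - 18*v) = -286 - 18*v)
-S(j(-1), -19) = -(-286 - 18*7) = -(-286 - 126) = -1*(-412) = 412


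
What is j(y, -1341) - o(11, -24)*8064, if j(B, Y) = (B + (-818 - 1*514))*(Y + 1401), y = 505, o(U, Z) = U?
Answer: -138324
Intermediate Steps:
j(B, Y) = (-1332 + B)*(1401 + Y) (j(B, Y) = (B + (-818 - 514))*(1401 + Y) = (B - 1332)*(1401 + Y) = (-1332 + B)*(1401 + Y))
j(y, -1341) - o(11, -24)*8064 = (-1866132 - 1332*(-1341) + 1401*505 + 505*(-1341)) - 11*8064 = (-1866132 + 1786212 + 707505 - 677205) - 1*88704 = -49620 - 88704 = -138324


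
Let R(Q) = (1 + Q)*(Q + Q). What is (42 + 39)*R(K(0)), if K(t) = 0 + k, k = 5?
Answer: 4860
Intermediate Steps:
K(t) = 5 (K(t) = 0 + 5 = 5)
R(Q) = 2*Q*(1 + Q) (R(Q) = (1 + Q)*(2*Q) = 2*Q*(1 + Q))
(42 + 39)*R(K(0)) = (42 + 39)*(2*5*(1 + 5)) = 81*(2*5*6) = 81*60 = 4860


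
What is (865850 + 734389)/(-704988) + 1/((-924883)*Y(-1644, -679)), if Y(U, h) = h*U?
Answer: -11473099046081800/5054493204012441 ≈ -2.2699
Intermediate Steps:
Y(U, h) = U*h
(865850 + 734389)/(-704988) + 1/((-924883)*Y(-1644, -679)) = (865850 + 734389)/(-704988) + 1/((-924883)*((-1644*(-679)))) = 1600239*(-1/704988) - 1/924883/1116276 = -533413/234996 - 1/924883*1/1116276 = -533413/234996 - 1/1032424695708 = -11473099046081800/5054493204012441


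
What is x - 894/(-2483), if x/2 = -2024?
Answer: -10050290/2483 ≈ -4047.6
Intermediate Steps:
x = -4048 (x = 2*(-2024) = -4048)
x - 894/(-2483) = -4048 - 894/(-2483) = -4048 - 894*(-1/2483) = -4048 + 894/2483 = -10050290/2483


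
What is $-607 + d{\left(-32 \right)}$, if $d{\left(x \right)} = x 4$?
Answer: $-735$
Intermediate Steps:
$d{\left(x \right)} = 4 x$
$-607 + d{\left(-32 \right)} = -607 + 4 \left(-32\right) = -607 - 128 = -735$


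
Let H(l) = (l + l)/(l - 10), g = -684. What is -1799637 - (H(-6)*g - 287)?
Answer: -1798837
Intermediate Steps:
H(l) = 2*l/(-10 + l) (H(l) = (2*l)/(-10 + l) = 2*l/(-10 + l))
-1799637 - (H(-6)*g - 287) = -1799637 - ((2*(-6)/(-10 - 6))*(-684) - 287) = -1799637 - ((2*(-6)/(-16))*(-684) - 287) = -1799637 - ((2*(-6)*(-1/16))*(-684) - 287) = -1799637 - ((¾)*(-684) - 287) = -1799637 - (-513 - 287) = -1799637 - 1*(-800) = -1799637 + 800 = -1798837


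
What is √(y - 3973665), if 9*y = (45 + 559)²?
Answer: I*√35398169/3 ≈ 1983.2*I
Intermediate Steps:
y = 364816/9 (y = (45 + 559)²/9 = (⅑)*604² = (⅑)*364816 = 364816/9 ≈ 40535.)
√(y - 3973665) = √(364816/9 - 3973665) = √(-35398169/9) = I*√35398169/3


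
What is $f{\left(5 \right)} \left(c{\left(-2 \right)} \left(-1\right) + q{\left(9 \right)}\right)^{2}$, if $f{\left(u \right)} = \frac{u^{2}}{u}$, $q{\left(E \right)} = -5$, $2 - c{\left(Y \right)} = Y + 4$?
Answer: $125$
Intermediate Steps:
$c{\left(Y \right)} = -2 - Y$ ($c{\left(Y \right)} = 2 - \left(Y + 4\right) = 2 - \left(4 + Y\right) = -2 - Y$)
$f{\left(u \right)} = u$
$f{\left(5 \right)} \left(c{\left(-2 \right)} \left(-1\right) + q{\left(9 \right)}\right)^{2} = 5 \left(\left(-2 - -2\right) \left(-1\right) - 5\right)^{2} = 5 \left(\left(-2 + 2\right) \left(-1\right) - 5\right)^{2} = 5 \left(0 \left(-1\right) - 5\right)^{2} = 5 \left(0 - 5\right)^{2} = 5 \left(-5\right)^{2} = 5 \cdot 25 = 125$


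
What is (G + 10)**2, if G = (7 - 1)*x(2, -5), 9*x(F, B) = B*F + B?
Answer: 0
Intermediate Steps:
x(F, B) = B/9 + B*F/9 (x(F, B) = (B*F + B)/9 = (B + B*F)/9 = B/9 + B*F/9)
G = -10 (G = (7 - 1)*((1/9)*(-5)*(1 + 2)) = 6*((1/9)*(-5)*3) = 6*(-5/3) = -10)
(G + 10)**2 = (-10 + 10)**2 = 0**2 = 0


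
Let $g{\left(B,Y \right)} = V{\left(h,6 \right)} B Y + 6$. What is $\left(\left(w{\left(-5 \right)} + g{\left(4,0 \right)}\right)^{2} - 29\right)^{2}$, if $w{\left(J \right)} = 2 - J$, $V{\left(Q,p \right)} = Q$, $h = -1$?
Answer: $19600$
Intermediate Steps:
$g{\left(B,Y \right)} = 6 - B Y$ ($g{\left(B,Y \right)} = - B Y + 6 = 6 - B Y$)
$\left(\left(w{\left(-5 \right)} + g{\left(4,0 \right)}\right)^{2} - 29\right)^{2} = \left(\left(\left(2 - -5\right) + \left(6 - 4 \cdot 0\right)\right)^{2} - 29\right)^{2} = \left(\left(\left(2 + 5\right) + \left(6 + 0\right)\right)^{2} - 29\right)^{2} = \left(\left(7 + 6\right)^{2} - 29\right)^{2} = \left(13^{2} - 29\right)^{2} = \left(169 - 29\right)^{2} = 140^{2} = 19600$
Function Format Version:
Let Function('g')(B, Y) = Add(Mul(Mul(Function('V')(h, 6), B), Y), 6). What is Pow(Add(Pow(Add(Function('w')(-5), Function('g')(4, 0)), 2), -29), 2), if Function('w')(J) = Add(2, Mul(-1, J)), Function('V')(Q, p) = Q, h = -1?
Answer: 19600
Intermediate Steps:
Function('g')(B, Y) = Add(6, Mul(-1, B, Y)) (Function('g')(B, Y) = Add(Mul(Mul(-1, B), Y), 6) = Add(Mul(-1, B, Y), 6) = Add(6, Mul(-1, B, Y)))
Pow(Add(Pow(Add(Function('w')(-5), Function('g')(4, 0)), 2), -29), 2) = Pow(Add(Pow(Add(Add(2, Mul(-1, -5)), Add(6, Mul(-1, 4, 0))), 2), -29), 2) = Pow(Add(Pow(Add(Add(2, 5), Add(6, 0)), 2), -29), 2) = Pow(Add(Pow(Add(7, 6), 2), -29), 2) = Pow(Add(Pow(13, 2), -29), 2) = Pow(Add(169, -29), 2) = Pow(140, 2) = 19600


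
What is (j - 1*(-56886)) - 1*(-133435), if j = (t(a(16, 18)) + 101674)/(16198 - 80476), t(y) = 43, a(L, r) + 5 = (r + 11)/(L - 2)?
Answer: 12233351521/64278 ≈ 1.9032e+5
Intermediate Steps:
a(L, r) = -5 + (11 + r)/(-2 + L) (a(L, r) = -5 + (r + 11)/(L - 2) = -5 + (11 + r)/(-2 + L))
j = -101717/64278 (j = (43 + 101674)/(16198 - 80476) = 101717/(-64278) = 101717*(-1/64278) = -101717/64278 ≈ -1.5825)
(j - 1*(-56886)) - 1*(-133435) = (-101717/64278 - 1*(-56886)) - 1*(-133435) = (-101717/64278 + 56886) + 133435 = 3656416591/64278 + 133435 = 12233351521/64278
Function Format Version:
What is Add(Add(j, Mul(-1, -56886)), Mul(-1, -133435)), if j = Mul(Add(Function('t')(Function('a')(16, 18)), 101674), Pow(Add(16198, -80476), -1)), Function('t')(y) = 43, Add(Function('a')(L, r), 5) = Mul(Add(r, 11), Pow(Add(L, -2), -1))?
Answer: Rational(12233351521, 64278) ≈ 1.9032e+5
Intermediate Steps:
Function('a')(L, r) = Add(-5, Mul(Pow(Add(-2, L), -1), Add(11, r))) (Function('a')(L, r) = Add(-5, Mul(Add(r, 11), Pow(Add(L, -2), -1))) = Add(-5, Mul(Add(11, r), Pow(Add(-2, L), -1))) = Add(-5, Mul(Pow(Add(-2, L), -1), Add(11, r))))
j = Rational(-101717, 64278) (j = Mul(Add(43, 101674), Pow(Add(16198, -80476), -1)) = Mul(101717, Pow(-64278, -1)) = Mul(101717, Rational(-1, 64278)) = Rational(-101717, 64278) ≈ -1.5825)
Add(Add(j, Mul(-1, -56886)), Mul(-1, -133435)) = Add(Add(Rational(-101717, 64278), Mul(-1, -56886)), Mul(-1, -133435)) = Add(Add(Rational(-101717, 64278), 56886), 133435) = Add(Rational(3656416591, 64278), 133435) = Rational(12233351521, 64278)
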